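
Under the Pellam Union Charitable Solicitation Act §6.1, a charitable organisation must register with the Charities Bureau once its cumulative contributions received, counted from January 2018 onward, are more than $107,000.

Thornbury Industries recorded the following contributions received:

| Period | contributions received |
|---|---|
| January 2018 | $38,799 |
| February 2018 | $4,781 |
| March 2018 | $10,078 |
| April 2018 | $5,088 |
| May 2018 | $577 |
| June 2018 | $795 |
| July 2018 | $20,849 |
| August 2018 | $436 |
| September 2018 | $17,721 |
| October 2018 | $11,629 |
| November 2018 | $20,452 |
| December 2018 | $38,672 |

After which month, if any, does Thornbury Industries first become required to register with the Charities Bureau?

Through January 2018: $38,799
Through February 2018: $43,580
Through March 2018: $53,658
Through April 2018: $58,746
Through May 2018: $59,323
Through June 2018: $60,118
Through July 2018: $80,967
Through August 2018: $81,403
Through September 2018: $99,124
Through October 2018: $110,753 ← exceeds threshold

October 2018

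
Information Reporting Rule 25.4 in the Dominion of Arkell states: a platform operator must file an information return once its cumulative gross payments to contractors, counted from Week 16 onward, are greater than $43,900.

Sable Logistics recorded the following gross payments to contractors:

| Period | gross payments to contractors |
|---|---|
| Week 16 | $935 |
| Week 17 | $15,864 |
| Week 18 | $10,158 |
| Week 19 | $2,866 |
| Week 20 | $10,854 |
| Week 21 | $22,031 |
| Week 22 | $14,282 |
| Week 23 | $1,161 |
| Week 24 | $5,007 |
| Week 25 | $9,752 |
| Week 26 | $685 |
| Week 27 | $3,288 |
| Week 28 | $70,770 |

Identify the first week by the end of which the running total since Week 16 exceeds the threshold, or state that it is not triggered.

Through Week 16: $935
Through Week 17: $16,799
Through Week 18: $26,957
Through Week 19: $29,823
Through Week 20: $40,677
Through Week 21: $62,708 ← exceeds threshold

Week 21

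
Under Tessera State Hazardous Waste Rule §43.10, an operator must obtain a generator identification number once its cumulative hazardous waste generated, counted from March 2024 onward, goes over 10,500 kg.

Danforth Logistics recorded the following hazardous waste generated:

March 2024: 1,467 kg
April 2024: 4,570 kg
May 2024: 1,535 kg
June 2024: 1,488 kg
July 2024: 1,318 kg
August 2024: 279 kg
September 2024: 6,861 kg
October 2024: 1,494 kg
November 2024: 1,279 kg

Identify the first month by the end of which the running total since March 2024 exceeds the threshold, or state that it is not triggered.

Through March 2024: 1,467 kg
Through April 2024: 6,037 kg
Through May 2024: 7,572 kg
Through June 2024: 9,060 kg
Through July 2024: 10,378 kg
Through August 2024: 10,657 kg ← exceeds threshold

August 2024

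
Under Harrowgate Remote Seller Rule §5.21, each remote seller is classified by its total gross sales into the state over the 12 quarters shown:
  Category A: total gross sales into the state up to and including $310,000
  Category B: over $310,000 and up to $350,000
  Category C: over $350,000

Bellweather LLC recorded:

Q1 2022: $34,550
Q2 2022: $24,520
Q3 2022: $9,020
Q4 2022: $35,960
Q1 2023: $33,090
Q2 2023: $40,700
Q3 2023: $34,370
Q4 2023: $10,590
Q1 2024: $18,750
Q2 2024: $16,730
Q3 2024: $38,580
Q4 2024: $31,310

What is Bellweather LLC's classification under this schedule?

Category B

Total gross sales into the state: $34,550 + $24,520 + $9,020 + $35,960 + $33,090 + $40,700 + $34,370 + $10,590 + $18,750 + $16,730 + $38,580 + $31,310 = $328,170.
$310,000 < $328,170 ≤ $350,000, so Category B applies.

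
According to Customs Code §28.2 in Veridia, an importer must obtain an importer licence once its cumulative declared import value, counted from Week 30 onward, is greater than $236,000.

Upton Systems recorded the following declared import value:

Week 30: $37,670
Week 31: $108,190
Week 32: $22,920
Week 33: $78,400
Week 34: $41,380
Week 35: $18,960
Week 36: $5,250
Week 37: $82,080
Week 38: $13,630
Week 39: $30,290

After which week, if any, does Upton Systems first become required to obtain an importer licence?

Week 33

Through Week 30: $37,670
Through Week 31: $145,860
Through Week 32: $168,780
Through Week 33: $247,180 ← exceeds threshold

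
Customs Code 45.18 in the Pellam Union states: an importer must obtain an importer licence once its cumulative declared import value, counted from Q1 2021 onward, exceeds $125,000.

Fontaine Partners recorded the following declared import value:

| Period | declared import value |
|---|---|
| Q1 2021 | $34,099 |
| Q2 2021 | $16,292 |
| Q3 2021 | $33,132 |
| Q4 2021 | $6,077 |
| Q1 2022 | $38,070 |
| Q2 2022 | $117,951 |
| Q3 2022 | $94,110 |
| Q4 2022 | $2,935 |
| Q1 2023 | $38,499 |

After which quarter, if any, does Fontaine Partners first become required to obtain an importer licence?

Q1 2022

Through Q1 2021: $34,099
Through Q2 2021: $50,391
Through Q3 2021: $83,523
Through Q4 2021: $89,600
Through Q1 2022: $127,670 ← exceeds threshold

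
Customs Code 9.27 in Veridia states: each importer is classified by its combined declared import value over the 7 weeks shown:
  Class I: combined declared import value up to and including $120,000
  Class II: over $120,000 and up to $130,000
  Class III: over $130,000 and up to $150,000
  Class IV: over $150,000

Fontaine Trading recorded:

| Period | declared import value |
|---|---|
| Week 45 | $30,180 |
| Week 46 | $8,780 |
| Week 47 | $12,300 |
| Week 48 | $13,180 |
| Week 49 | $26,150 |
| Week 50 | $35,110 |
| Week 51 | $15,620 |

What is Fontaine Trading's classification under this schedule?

Class III

Combined declared import value: $30,180 + $8,780 + $12,300 + $13,180 + $26,150 + $35,110 + $15,620 = $141,320.
$130,000 < $141,320 ≤ $150,000, so Class III applies.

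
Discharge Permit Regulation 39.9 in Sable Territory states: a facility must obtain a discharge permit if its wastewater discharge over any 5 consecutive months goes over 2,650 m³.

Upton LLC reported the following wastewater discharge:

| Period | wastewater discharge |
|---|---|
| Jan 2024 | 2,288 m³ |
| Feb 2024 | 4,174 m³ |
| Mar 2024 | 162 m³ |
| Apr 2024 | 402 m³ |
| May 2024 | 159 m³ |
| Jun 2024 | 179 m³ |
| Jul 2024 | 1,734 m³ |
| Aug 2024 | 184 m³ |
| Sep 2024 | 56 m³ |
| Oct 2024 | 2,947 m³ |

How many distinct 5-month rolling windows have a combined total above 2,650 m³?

4

Jan 2024–May 2024: 2,288 m³ + 4,174 m³ + 162 m³ + 402 m³ + 159 m³ = 7,185 m³ (over)
Feb 2024–Jun 2024: 4,174 m³ + 162 m³ + 402 m³ + 159 m³ + 179 m³ = 5,076 m³ (over)
Mar 2024–Jul 2024: 162 m³ + 402 m³ + 159 m³ + 179 m³ + 1,734 m³ = 2,636 m³ (under)
Apr 2024–Aug 2024: 402 m³ + 159 m³ + 179 m³ + 1,734 m³ + 184 m³ = 2,658 m³ (over)
May 2024–Sep 2024: 159 m³ + 179 m³ + 1,734 m³ + 184 m³ + 56 m³ = 2,312 m³ (under)
Jun 2024–Oct 2024: 179 m³ + 1,734 m³ + 184 m³ + 56 m³ + 2,947 m³ = 5,100 m³ (over)
4 windows exceed the threshold.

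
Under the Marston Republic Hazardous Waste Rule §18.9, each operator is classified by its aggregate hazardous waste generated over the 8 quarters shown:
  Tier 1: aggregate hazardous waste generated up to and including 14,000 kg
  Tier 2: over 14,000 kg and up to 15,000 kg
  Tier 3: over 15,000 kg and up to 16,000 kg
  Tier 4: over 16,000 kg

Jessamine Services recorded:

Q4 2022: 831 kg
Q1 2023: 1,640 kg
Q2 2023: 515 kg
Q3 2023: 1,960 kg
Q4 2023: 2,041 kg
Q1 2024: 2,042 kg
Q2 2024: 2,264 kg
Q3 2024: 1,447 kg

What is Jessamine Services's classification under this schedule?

Aggregate hazardous waste generated: 831 kg + 1,640 kg + 515 kg + 1,960 kg + 2,041 kg + 2,042 kg + 2,264 kg + 1,447 kg = 12,740 kg.
12,740 kg ≤ 14,000 kg, so Tier 1 applies.

Tier 1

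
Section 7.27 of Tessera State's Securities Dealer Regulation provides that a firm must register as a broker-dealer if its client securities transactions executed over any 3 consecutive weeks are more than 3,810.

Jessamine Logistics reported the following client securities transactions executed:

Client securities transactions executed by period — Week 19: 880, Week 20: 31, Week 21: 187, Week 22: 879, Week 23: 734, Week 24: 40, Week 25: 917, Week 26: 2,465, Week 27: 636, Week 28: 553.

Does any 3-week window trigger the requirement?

Yes

Week 19–Week 21: 880 + 31 + 187 = 1,098 (under)
Week 20–Week 22: 31 + 187 + 879 = 1,097 (under)
Week 21–Week 23: 187 + 879 + 734 = 1,800 (under)
Week 22–Week 24: 879 + 734 + 40 = 1,653 (under)
Week 23–Week 25: 734 + 40 + 917 = 1,691 (under)
Week 24–Week 26: 40 + 917 + 2,465 = 3,422 (under)
Week 25–Week 27: 917 + 2,465 + 636 = 4,018 (over)
Week 26–Week 28: 2,465 + 636 + 553 = 3,654 (under)
At least one window exceeds 3,810.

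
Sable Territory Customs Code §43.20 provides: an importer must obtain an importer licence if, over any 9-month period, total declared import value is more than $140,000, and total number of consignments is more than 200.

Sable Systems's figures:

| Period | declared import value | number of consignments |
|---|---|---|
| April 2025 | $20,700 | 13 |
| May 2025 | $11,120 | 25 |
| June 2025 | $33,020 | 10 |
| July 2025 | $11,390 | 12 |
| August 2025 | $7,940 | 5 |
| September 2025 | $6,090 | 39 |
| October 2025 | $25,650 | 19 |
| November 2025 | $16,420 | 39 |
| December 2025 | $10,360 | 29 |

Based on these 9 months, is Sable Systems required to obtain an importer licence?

No

Total declared import value: $20,700 + $11,120 + $33,020 + $11,390 + $7,940 + $6,090 + $25,650 + $16,420 + $10,360 = $142,690 (> $140,000).
Total number of consignments: 13 + 25 + 10 + 12 + 5 + 39 + 19 + 39 + 29 = 191 (≤ 200).
The test is 'and': the rule requires both, and at least one is not exceeded.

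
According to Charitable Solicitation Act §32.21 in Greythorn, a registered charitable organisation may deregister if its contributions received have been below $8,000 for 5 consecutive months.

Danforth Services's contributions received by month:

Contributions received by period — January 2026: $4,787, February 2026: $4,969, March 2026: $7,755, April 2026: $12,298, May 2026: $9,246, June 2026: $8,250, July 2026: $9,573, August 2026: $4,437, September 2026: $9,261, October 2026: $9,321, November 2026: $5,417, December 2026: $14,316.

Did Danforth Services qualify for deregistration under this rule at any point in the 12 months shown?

Months below $8,000: January 2026, February 2026, March 2026, August 2026, November 2026.
Longest run of consecutive months below the threshold: 3.
3 < 5, so Danforth Services never became eligible.

No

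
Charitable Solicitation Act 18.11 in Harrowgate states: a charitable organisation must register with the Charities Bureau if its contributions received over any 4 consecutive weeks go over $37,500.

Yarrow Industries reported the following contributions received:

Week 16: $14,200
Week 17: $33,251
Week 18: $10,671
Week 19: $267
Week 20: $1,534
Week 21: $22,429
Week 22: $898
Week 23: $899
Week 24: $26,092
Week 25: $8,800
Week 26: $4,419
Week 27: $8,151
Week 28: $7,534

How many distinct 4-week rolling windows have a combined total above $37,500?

5

Week 16–Week 19: $14,200 + $33,251 + $10,671 + $267 = $58,389 (over)
Week 17–Week 20: $33,251 + $10,671 + $267 + $1,534 = $45,723 (over)
Week 18–Week 21: $10,671 + $267 + $1,534 + $22,429 = $34,901 (under)
Week 19–Week 22: $267 + $1,534 + $22,429 + $898 = $25,128 (under)
Week 20–Week 23: $1,534 + $22,429 + $898 + $899 = $25,760 (under)
Week 21–Week 24: $22,429 + $898 + $899 + $26,092 = $50,318 (over)
Week 22–Week 25: $898 + $899 + $26,092 + $8,800 = $36,689 (under)
Week 23–Week 26: $899 + $26,092 + $8,800 + $4,419 = $40,210 (over)
Week 24–Week 27: $26,092 + $8,800 + $4,419 + $8,151 = $47,462 (over)
Week 25–Week 28: $8,800 + $4,419 + $8,151 + $7,534 = $28,904 (under)
5 windows exceed the threshold.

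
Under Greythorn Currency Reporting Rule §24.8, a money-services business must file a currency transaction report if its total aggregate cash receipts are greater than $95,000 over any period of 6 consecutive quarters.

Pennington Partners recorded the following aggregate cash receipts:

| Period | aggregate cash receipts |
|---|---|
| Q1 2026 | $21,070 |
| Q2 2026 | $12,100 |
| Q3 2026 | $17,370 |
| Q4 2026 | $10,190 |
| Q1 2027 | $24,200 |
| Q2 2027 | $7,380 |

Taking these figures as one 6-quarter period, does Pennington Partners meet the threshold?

Total aggregate cash receipts: $21,070 + $12,100 + $17,370 + $10,190 + $24,200 + $7,380 = $92,310.
$92,310 ≤ $95,000, so the threshold is not exceeded.

No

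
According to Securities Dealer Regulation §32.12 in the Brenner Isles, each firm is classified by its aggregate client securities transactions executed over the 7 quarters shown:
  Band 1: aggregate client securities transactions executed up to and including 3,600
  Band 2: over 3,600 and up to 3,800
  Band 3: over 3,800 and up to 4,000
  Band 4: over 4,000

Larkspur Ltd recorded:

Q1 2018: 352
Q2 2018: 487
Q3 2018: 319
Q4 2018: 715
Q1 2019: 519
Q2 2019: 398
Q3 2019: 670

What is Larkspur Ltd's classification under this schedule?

Aggregate client securities transactions executed: 352 + 487 + 319 + 715 + 519 + 398 + 670 = 3,460.
3,460 ≤ 3,600, so Band 1 applies.

Band 1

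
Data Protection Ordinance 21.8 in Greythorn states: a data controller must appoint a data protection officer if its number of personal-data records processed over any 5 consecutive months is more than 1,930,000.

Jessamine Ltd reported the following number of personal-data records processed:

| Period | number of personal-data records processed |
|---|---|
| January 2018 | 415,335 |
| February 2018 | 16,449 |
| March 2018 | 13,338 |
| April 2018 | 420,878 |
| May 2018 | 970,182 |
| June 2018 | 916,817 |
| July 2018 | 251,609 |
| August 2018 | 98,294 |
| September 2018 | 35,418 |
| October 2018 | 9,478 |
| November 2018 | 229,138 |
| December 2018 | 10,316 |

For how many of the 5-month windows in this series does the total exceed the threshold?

4

January 2018–May 2018: 415,335 + 16,449 + 13,338 + 420,878 + 970,182 = 1,836,182 (under)
February 2018–June 2018: 16,449 + 13,338 + 420,878 + 970,182 + 916,817 = 2,337,664 (over)
March 2018–July 2018: 13,338 + 420,878 + 970,182 + 916,817 + 251,609 = 2,572,824 (over)
April 2018–August 2018: 420,878 + 970,182 + 916,817 + 251,609 + 98,294 = 2,657,780 (over)
May 2018–September 2018: 970,182 + 916,817 + 251,609 + 98,294 + 35,418 = 2,272,320 (over)
June 2018–October 2018: 916,817 + 251,609 + 98,294 + 35,418 + 9,478 = 1,311,616 (under)
July 2018–November 2018: 251,609 + 98,294 + 35,418 + 9,478 + 229,138 = 623,937 (under)
August 2018–December 2018: 98,294 + 35,418 + 9,478 + 229,138 + 10,316 = 382,644 (under)
4 windows exceed the threshold.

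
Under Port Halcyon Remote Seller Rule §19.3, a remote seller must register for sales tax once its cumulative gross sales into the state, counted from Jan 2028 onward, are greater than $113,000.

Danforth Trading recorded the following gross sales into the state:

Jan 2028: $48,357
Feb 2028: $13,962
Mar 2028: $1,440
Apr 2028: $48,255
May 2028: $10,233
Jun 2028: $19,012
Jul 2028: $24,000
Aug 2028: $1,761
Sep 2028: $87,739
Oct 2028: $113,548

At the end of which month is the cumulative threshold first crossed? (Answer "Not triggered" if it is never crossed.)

Through Jan 2028: $48,357
Through Feb 2028: $62,319
Through Mar 2028: $63,759
Through Apr 2028: $112,014
Through May 2028: $122,247 ← exceeds threshold

May 2028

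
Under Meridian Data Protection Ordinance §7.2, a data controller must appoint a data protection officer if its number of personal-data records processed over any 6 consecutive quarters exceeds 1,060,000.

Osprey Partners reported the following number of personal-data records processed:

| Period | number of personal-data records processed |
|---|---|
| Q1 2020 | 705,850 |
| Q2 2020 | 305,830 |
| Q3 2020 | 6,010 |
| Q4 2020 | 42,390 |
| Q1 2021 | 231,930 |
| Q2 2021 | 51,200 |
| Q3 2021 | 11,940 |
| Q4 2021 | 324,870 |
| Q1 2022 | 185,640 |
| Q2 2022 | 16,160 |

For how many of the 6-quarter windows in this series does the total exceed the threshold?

Q1 2020–Q2 2021: 705,850 + 305,830 + 6,010 + 42,390 + 231,930 + 51,200 = 1,343,210 (over)
Q2 2020–Q3 2021: 305,830 + 6,010 + 42,390 + 231,930 + 51,200 + 11,940 = 649,300 (under)
Q3 2020–Q4 2021: 6,010 + 42,390 + 231,930 + 51,200 + 11,940 + 324,870 = 668,340 (under)
Q4 2020–Q1 2022: 42,390 + 231,930 + 51,200 + 11,940 + 324,870 + 185,640 = 847,970 (under)
Q1 2021–Q2 2022: 231,930 + 51,200 + 11,940 + 324,870 + 185,640 + 16,160 = 821,740 (under)
1 window exceeds the threshold.

1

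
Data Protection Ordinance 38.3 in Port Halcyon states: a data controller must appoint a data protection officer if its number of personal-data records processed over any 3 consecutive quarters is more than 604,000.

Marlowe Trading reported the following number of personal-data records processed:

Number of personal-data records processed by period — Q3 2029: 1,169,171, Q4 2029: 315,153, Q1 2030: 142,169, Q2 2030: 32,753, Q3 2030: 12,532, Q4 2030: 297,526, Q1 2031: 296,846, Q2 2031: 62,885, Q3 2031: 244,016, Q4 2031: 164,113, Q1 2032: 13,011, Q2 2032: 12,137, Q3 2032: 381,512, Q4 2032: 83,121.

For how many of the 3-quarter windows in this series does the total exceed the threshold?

Q3 2029–Q1 2030: 1,169,171 + 315,153 + 142,169 = 1,626,493 (over)
Q4 2029–Q2 2030: 315,153 + 142,169 + 32,753 = 490,075 (under)
Q1 2030–Q3 2030: 142,169 + 32,753 + 12,532 = 187,454 (under)
Q2 2030–Q4 2030: 32,753 + 12,532 + 297,526 = 342,811 (under)
Q3 2030–Q1 2031: 12,532 + 297,526 + 296,846 = 606,904 (over)
Q4 2030–Q2 2031: 297,526 + 296,846 + 62,885 = 657,257 (over)
Q1 2031–Q3 2031: 296,846 + 62,885 + 244,016 = 603,747 (under)
Q2 2031–Q4 2031: 62,885 + 244,016 + 164,113 = 471,014 (under)
Q3 2031–Q1 2032: 244,016 + 164,113 + 13,011 = 421,140 (under)
Q4 2031–Q2 2032: 164,113 + 13,011 + 12,137 = 189,261 (under)
Q1 2032–Q3 2032: 13,011 + 12,137 + 381,512 = 406,660 (under)
Q2 2032–Q4 2032: 12,137 + 381,512 + 83,121 = 476,770 (under)
3 windows exceed the threshold.

3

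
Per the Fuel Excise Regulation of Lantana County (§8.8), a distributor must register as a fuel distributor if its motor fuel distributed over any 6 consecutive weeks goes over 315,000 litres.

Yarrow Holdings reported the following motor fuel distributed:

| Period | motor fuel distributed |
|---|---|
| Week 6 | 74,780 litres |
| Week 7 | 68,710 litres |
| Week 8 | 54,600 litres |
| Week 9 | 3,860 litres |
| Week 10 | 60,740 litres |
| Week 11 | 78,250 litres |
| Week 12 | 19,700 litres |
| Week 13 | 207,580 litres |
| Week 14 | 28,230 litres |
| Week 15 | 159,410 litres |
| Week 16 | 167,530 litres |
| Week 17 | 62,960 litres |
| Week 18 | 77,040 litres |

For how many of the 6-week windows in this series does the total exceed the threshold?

Week 6–Week 11: 74,780 litres + 68,710 litres + 54,600 litres + 3,860 litres + 60,740 litres + 78,250 litres = 340,940 litres (over)
Week 7–Week 12: 68,710 litres + 54,600 litres + 3,860 litres + 60,740 litres + 78,250 litres + 19,700 litres = 285,860 litres (under)
Week 8–Week 13: 54,600 litres + 3,860 litres + 60,740 litres + 78,250 litres + 19,700 litres + 207,580 litres = 424,730 litres (over)
Week 9–Week 14: 3,860 litres + 60,740 litres + 78,250 litres + 19,700 litres + 207,580 litres + 28,230 litres = 398,360 litres (over)
Week 10–Week 15: 60,740 litres + 78,250 litres + 19,700 litres + 207,580 litres + 28,230 litres + 159,410 litres = 553,910 litres (over)
Week 11–Week 16: 78,250 litres + 19,700 litres + 207,580 litres + 28,230 litres + 159,410 litres + 167,530 litres = 660,700 litres (over)
Week 12–Week 17: 19,700 litres + 207,580 litres + 28,230 litres + 159,410 litres + 167,530 litres + 62,960 litres = 645,410 litres (over)
Week 13–Week 18: 207,580 litres + 28,230 litres + 159,410 litres + 167,530 litres + 62,960 litres + 77,040 litres = 702,750 litres (over)
7 windows exceed the threshold.

7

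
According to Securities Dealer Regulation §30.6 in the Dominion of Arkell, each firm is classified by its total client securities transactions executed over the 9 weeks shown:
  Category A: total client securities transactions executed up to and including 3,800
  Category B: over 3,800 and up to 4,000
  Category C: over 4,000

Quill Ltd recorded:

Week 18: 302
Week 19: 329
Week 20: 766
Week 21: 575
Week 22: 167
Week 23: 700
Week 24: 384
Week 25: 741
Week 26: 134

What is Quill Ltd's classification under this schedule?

Category C

Total client securities transactions executed: 302 + 329 + 766 + 575 + 167 + 700 + 384 + 741 + 134 = 4,098.
4,098 > 4,000, so Category C applies.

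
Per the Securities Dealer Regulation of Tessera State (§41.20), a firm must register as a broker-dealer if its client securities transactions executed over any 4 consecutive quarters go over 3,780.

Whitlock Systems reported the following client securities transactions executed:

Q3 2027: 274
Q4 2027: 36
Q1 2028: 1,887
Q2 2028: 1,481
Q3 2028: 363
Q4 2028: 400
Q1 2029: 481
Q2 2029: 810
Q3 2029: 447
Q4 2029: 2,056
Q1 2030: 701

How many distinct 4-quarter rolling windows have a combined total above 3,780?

3

Q3 2027–Q2 2028: 274 + 36 + 1,887 + 1,481 = 3,678 (under)
Q4 2027–Q3 2028: 36 + 1,887 + 1,481 + 363 = 3,767 (under)
Q1 2028–Q4 2028: 1,887 + 1,481 + 363 + 400 = 4,131 (over)
Q2 2028–Q1 2029: 1,481 + 363 + 400 + 481 = 2,725 (under)
Q3 2028–Q2 2029: 363 + 400 + 481 + 810 = 2,054 (under)
Q4 2028–Q3 2029: 400 + 481 + 810 + 447 = 2,138 (under)
Q1 2029–Q4 2029: 481 + 810 + 447 + 2,056 = 3,794 (over)
Q2 2029–Q1 2030: 810 + 447 + 2,056 + 701 = 4,014 (over)
3 windows exceed the threshold.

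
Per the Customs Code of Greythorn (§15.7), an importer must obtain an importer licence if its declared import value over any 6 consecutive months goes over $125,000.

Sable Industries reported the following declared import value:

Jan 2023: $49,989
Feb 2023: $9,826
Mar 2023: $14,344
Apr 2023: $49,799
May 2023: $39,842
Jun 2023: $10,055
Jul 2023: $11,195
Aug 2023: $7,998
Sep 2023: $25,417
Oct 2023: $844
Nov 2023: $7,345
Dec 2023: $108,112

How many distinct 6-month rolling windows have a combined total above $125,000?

Jan 2023–Jun 2023: $49,989 + $9,826 + $14,344 + $49,799 + $39,842 + $10,055 = $173,855 (over)
Feb 2023–Jul 2023: $9,826 + $14,344 + $49,799 + $39,842 + $10,055 + $11,195 = $135,061 (over)
Mar 2023–Aug 2023: $14,344 + $49,799 + $39,842 + $10,055 + $11,195 + $7,998 = $133,233 (over)
Apr 2023–Sep 2023: $49,799 + $39,842 + $10,055 + $11,195 + $7,998 + $25,417 = $144,306 (over)
May 2023–Oct 2023: $39,842 + $10,055 + $11,195 + $7,998 + $25,417 + $844 = $95,351 (under)
Jun 2023–Nov 2023: $10,055 + $11,195 + $7,998 + $25,417 + $844 + $7,345 = $62,854 (under)
Jul 2023–Dec 2023: $11,195 + $7,998 + $25,417 + $844 + $7,345 + $108,112 = $160,911 (over)
5 windows exceed the threshold.

5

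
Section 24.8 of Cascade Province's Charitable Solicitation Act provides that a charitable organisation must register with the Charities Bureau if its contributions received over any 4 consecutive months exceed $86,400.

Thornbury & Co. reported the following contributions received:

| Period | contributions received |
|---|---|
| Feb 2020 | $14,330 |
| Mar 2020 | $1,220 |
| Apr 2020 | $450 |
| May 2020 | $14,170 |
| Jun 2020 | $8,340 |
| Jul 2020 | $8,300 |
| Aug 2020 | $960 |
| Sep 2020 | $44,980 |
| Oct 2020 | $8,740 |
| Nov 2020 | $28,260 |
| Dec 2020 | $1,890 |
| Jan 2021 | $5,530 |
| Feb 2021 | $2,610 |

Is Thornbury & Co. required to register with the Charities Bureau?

No

Feb 2020–May 2020: $14,330 + $1,220 + $450 + $14,170 = $30,170 (under)
Mar 2020–Jun 2020: $1,220 + $450 + $14,170 + $8,340 = $24,180 (under)
Apr 2020–Jul 2020: $450 + $14,170 + $8,340 + $8,300 = $31,260 (under)
May 2020–Aug 2020: $14,170 + $8,340 + $8,300 + $960 = $31,770 (under)
Jun 2020–Sep 2020: $8,340 + $8,300 + $960 + $44,980 = $62,580 (under)
Jul 2020–Oct 2020: $8,300 + $960 + $44,980 + $8,740 = $62,980 (under)
Aug 2020–Nov 2020: $960 + $44,980 + $8,740 + $28,260 = $82,940 (under)
Sep 2020–Dec 2020: $44,980 + $8,740 + $28,260 + $1,890 = $83,870 (under)
Oct 2020–Jan 2021: $8,740 + $28,260 + $1,890 + $5,530 = $44,420 (under)
Nov 2020–Feb 2021: $28,260 + $1,890 + $5,530 + $2,610 = $38,290 (under)
No window exceeds $86,400.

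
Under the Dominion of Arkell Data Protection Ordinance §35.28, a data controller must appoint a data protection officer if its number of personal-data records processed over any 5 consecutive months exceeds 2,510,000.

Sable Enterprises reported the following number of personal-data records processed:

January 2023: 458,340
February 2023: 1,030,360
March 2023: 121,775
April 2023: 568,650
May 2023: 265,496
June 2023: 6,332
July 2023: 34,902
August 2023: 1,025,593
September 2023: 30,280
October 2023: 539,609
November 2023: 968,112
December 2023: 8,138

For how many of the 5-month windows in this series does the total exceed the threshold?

January 2023–May 2023: 458,340 + 1,030,360 + 121,775 + 568,650 + 265,496 = 2,444,621 (under)
February 2023–June 2023: 1,030,360 + 121,775 + 568,650 + 265,496 + 6,332 = 1,992,613 (under)
March 2023–July 2023: 121,775 + 568,650 + 265,496 + 6,332 + 34,902 = 997,155 (under)
April 2023–August 2023: 568,650 + 265,496 + 6,332 + 34,902 + 1,025,593 = 1,900,973 (under)
May 2023–September 2023: 265,496 + 6,332 + 34,902 + 1,025,593 + 30,280 = 1,362,603 (under)
June 2023–October 2023: 6,332 + 34,902 + 1,025,593 + 30,280 + 539,609 = 1,636,716 (under)
July 2023–November 2023: 34,902 + 1,025,593 + 30,280 + 539,609 + 968,112 = 2,598,496 (over)
August 2023–December 2023: 1,025,593 + 30,280 + 539,609 + 968,112 + 8,138 = 2,571,732 (over)
2 windows exceed the threshold.

2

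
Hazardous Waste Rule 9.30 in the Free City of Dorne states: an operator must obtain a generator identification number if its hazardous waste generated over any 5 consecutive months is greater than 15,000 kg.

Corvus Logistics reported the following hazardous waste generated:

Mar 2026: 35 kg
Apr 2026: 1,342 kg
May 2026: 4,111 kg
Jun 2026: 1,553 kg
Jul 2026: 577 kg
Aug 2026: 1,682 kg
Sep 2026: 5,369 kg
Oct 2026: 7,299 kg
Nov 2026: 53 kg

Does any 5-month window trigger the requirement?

Mar 2026–Jul 2026: 35 kg + 1,342 kg + 4,111 kg + 1,553 kg + 577 kg = 7,618 kg (under)
Apr 2026–Aug 2026: 1,342 kg + 4,111 kg + 1,553 kg + 577 kg + 1,682 kg = 9,265 kg (under)
May 2026–Sep 2026: 4,111 kg + 1,553 kg + 577 kg + 1,682 kg + 5,369 kg = 13,292 kg (under)
Jun 2026–Oct 2026: 1,553 kg + 577 kg + 1,682 kg + 5,369 kg + 7,299 kg = 16,480 kg (over)
Jul 2026–Nov 2026: 577 kg + 1,682 kg + 5,369 kg + 7,299 kg + 53 kg = 14,980 kg (under)
At least one window exceeds 15,000 kg.

Yes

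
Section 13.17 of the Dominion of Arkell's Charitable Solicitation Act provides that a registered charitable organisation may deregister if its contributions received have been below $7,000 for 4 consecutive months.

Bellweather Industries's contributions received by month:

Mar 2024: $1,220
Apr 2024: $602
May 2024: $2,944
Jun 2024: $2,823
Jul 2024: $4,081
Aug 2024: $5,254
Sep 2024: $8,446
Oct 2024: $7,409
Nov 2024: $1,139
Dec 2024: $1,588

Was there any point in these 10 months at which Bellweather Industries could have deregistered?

Months below $7,000: Mar 2024, Apr 2024, May 2024, Jun 2024, Jul 2024, Aug 2024, Nov 2024, Dec 2024.
Longest run of consecutive months below the threshold: 6.
6 ≥ 4, so Bellweather Industries became eligible.

Yes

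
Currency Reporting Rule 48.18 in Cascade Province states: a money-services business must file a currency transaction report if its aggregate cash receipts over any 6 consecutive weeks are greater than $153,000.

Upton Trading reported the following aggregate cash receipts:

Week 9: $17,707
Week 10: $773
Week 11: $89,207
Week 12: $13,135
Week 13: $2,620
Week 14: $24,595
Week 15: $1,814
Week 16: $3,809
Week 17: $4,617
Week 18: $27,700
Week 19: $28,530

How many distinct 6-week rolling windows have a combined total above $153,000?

0

Week 9–Week 14: $17,707 + $773 + $89,207 + $13,135 + $2,620 + $24,595 = $148,037 (under)
Week 10–Week 15: $773 + $89,207 + $13,135 + $2,620 + $24,595 + $1,814 = $132,144 (under)
Week 11–Week 16: $89,207 + $13,135 + $2,620 + $24,595 + $1,814 + $3,809 = $135,180 (under)
Week 12–Week 17: $13,135 + $2,620 + $24,595 + $1,814 + $3,809 + $4,617 = $50,590 (under)
Week 13–Week 18: $2,620 + $24,595 + $1,814 + $3,809 + $4,617 + $27,700 = $65,155 (under)
Week 14–Week 19: $24,595 + $1,814 + $3,809 + $4,617 + $27,700 + $28,530 = $91,065 (under)
0 windows exceed the threshold.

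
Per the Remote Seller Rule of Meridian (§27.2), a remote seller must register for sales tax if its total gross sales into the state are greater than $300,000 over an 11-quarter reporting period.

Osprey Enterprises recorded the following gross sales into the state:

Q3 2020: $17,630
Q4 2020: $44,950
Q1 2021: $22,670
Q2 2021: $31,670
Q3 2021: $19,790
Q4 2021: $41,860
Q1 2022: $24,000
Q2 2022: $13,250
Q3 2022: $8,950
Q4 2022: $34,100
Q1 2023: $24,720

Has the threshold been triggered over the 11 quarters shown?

Total gross sales into the state: $17,630 + $44,950 + $22,670 + $31,670 + $19,790 + $41,860 + $24,000 + $13,250 + $8,950 + $34,100 + $24,720 = $283,590.
$283,590 ≤ $300,000, so the threshold is not exceeded.

No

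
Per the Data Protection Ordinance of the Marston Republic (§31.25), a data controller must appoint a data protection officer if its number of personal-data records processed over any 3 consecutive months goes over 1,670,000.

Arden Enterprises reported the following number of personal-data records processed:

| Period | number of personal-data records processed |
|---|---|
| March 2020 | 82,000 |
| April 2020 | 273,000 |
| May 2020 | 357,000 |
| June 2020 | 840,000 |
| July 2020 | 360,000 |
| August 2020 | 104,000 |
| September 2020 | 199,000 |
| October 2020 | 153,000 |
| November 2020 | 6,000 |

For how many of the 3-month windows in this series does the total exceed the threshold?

0

March 2020–May 2020: 82,000 + 273,000 + 357,000 = 712,000 (under)
April 2020–June 2020: 273,000 + 357,000 + 840,000 = 1,470,000 (under)
May 2020–July 2020: 357,000 + 840,000 + 360,000 = 1,557,000 (under)
June 2020–August 2020: 840,000 + 360,000 + 104,000 = 1,304,000 (under)
July 2020–September 2020: 360,000 + 104,000 + 199,000 = 663,000 (under)
August 2020–October 2020: 104,000 + 199,000 + 153,000 = 456,000 (under)
September 2020–November 2020: 199,000 + 153,000 + 6,000 = 358,000 (under)
0 windows exceed the threshold.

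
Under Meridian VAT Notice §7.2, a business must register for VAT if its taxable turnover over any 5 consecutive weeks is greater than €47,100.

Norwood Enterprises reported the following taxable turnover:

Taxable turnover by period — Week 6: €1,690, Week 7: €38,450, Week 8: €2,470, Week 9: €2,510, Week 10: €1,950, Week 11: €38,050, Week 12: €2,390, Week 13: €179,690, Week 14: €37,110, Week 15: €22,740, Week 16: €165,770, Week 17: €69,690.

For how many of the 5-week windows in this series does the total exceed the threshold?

7

Week 6–Week 10: €1,690 + €38,450 + €2,470 + €2,510 + €1,950 = €47,070 (under)
Week 7–Week 11: €38,450 + €2,470 + €2,510 + €1,950 + €38,050 = €83,430 (over)
Week 8–Week 12: €2,470 + €2,510 + €1,950 + €38,050 + €2,390 = €47,370 (over)
Week 9–Week 13: €2,510 + €1,950 + €38,050 + €2,390 + €179,690 = €224,590 (over)
Week 10–Week 14: €1,950 + €38,050 + €2,390 + €179,690 + €37,110 = €259,190 (over)
Week 11–Week 15: €38,050 + €2,390 + €179,690 + €37,110 + €22,740 = €279,980 (over)
Week 12–Week 16: €2,390 + €179,690 + €37,110 + €22,740 + €165,770 = €407,700 (over)
Week 13–Week 17: €179,690 + €37,110 + €22,740 + €165,770 + €69,690 = €475,000 (over)
7 windows exceed the threshold.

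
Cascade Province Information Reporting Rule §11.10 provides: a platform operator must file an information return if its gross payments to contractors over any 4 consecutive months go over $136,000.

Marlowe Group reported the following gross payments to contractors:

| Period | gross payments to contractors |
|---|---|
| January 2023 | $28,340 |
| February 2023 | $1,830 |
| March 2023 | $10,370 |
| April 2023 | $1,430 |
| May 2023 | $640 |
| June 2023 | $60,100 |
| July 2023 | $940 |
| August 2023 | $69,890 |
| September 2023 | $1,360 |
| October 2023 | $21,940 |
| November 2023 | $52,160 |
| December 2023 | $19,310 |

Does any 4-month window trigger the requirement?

Yes

January 2023–April 2023: $28,340 + $1,830 + $10,370 + $1,430 = $41,970 (under)
February 2023–May 2023: $1,830 + $10,370 + $1,430 + $640 = $14,270 (under)
March 2023–June 2023: $10,370 + $1,430 + $640 + $60,100 = $72,540 (under)
April 2023–July 2023: $1,430 + $640 + $60,100 + $940 = $63,110 (under)
May 2023–August 2023: $640 + $60,100 + $940 + $69,890 = $131,570 (under)
June 2023–September 2023: $60,100 + $940 + $69,890 + $1,360 = $132,290 (under)
July 2023–October 2023: $940 + $69,890 + $1,360 + $21,940 = $94,130 (under)
August 2023–November 2023: $69,890 + $1,360 + $21,940 + $52,160 = $145,350 (over)
September 2023–December 2023: $1,360 + $21,940 + $52,160 + $19,310 = $94,770 (under)
At least one window exceeds $136,000.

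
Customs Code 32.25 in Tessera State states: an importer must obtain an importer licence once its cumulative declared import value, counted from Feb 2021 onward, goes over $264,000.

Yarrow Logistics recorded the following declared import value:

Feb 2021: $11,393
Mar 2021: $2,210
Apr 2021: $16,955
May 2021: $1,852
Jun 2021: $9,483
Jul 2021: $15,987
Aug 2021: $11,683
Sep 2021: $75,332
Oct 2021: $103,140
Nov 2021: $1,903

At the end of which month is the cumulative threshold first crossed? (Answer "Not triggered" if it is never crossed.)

Through Feb 2021: $11,393
Through Mar 2021: $13,603
Through Apr 2021: $30,558
Through May 2021: $32,410
Through Jun 2021: $41,893
Through Jul 2021: $57,880
Through Aug 2021: $69,563
Through Sep 2021: $144,895
Through Oct 2021: $248,035
Through Nov 2021: $249,938
Final cumulative total $249,938 ≤ $264,000; the threshold is never exceeded.

Not triggered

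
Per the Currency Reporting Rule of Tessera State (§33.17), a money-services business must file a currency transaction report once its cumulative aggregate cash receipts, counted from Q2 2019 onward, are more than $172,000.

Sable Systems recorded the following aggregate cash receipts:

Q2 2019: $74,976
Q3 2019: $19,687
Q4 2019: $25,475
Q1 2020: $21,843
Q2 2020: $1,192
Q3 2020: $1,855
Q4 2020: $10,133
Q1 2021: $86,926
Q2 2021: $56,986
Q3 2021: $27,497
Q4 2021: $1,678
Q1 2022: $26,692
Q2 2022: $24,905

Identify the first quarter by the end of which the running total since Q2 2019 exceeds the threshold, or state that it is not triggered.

Through Q2 2019: $74,976
Through Q3 2019: $94,663
Through Q4 2019: $120,138
Through Q1 2020: $141,981
Through Q2 2020: $143,173
Through Q3 2020: $145,028
Through Q4 2020: $155,161
Through Q1 2021: $242,087 ← exceeds threshold

Q1 2021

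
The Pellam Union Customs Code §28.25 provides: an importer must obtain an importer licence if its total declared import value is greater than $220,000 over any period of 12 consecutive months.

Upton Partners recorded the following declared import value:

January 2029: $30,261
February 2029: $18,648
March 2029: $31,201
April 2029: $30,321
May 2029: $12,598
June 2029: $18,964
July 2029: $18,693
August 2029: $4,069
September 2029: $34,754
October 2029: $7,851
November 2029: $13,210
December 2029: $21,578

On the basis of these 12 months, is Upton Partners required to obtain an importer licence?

Total declared import value: $30,261 + $18,648 + $31,201 + $30,321 + $12,598 + $18,964 + $18,693 + $4,069 + $34,754 + $7,851 + $13,210 + $21,578 = $242,148.
$242,148 > $220,000, so the threshold is exceeded.

Yes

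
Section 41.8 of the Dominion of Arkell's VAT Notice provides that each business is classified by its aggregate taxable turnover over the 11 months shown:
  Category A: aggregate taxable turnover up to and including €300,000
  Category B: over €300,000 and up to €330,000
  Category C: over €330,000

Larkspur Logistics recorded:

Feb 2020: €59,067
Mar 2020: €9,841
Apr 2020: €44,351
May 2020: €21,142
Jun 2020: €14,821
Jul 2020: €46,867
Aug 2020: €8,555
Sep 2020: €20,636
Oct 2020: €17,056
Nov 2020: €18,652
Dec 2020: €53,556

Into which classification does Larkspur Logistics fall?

Category B

Aggregate taxable turnover: €59,067 + €9,841 + €44,351 + €21,142 + €14,821 + €46,867 + €8,555 + €20,636 + €17,056 + €18,652 + €53,556 = €314,544.
€300,000 < €314,544 ≤ €330,000, so Category B applies.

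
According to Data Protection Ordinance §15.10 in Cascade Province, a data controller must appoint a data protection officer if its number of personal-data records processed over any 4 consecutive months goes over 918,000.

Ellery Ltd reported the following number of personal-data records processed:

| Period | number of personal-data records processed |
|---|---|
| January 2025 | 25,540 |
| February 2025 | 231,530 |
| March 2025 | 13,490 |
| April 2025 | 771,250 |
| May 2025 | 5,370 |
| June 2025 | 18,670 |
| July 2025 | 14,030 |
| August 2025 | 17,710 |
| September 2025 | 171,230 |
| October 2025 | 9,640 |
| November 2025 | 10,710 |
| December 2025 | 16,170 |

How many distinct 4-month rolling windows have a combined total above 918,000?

January 2025–April 2025: 25,540 + 231,530 + 13,490 + 771,250 = 1,041,810 (over)
February 2025–May 2025: 231,530 + 13,490 + 771,250 + 5,370 = 1,021,640 (over)
March 2025–June 2025: 13,490 + 771,250 + 5,370 + 18,670 = 808,780 (under)
April 2025–July 2025: 771,250 + 5,370 + 18,670 + 14,030 = 809,320 (under)
May 2025–August 2025: 5,370 + 18,670 + 14,030 + 17,710 = 55,780 (under)
June 2025–September 2025: 18,670 + 14,030 + 17,710 + 171,230 = 221,640 (under)
July 2025–October 2025: 14,030 + 17,710 + 171,230 + 9,640 = 212,610 (under)
August 2025–November 2025: 17,710 + 171,230 + 9,640 + 10,710 = 209,290 (under)
September 2025–December 2025: 171,230 + 9,640 + 10,710 + 16,170 = 207,750 (under)
2 windows exceed the threshold.

2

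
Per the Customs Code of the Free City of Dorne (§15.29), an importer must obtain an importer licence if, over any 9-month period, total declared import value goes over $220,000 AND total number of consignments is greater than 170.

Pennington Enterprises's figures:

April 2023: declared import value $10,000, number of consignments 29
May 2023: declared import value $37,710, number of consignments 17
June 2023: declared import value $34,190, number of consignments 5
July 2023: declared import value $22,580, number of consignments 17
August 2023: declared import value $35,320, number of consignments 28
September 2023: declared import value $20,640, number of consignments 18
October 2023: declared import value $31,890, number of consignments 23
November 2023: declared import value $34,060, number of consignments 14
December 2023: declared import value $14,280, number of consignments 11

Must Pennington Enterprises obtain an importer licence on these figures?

No

Total declared import value: $10,000 + $37,710 + $34,190 + $22,580 + $35,320 + $20,640 + $31,890 + $34,060 + $14,280 = $240,670 (> $220,000).
Total number of consignments: 29 + 17 + 5 + 17 + 28 + 18 + 23 + 14 + 11 = 162 (≤ 170).
The test is 'and': the rule requires both, and at least one is not exceeded.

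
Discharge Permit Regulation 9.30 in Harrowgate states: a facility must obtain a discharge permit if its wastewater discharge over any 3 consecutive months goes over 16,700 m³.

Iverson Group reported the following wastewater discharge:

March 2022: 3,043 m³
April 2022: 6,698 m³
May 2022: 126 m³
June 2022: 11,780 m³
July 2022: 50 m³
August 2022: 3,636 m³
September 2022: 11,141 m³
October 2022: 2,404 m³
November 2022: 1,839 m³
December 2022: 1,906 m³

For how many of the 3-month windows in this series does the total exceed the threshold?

March 2022–May 2022: 3,043 m³ + 6,698 m³ + 126 m³ = 9,867 m³ (under)
April 2022–June 2022: 6,698 m³ + 126 m³ + 11,780 m³ = 18,604 m³ (over)
May 2022–July 2022: 126 m³ + 11,780 m³ + 50 m³ = 11,956 m³ (under)
June 2022–August 2022: 11,780 m³ + 50 m³ + 3,636 m³ = 15,466 m³ (under)
July 2022–September 2022: 50 m³ + 3,636 m³ + 11,141 m³ = 14,827 m³ (under)
August 2022–October 2022: 3,636 m³ + 11,141 m³ + 2,404 m³ = 17,181 m³ (over)
September 2022–November 2022: 11,141 m³ + 2,404 m³ + 1,839 m³ = 15,384 m³ (under)
October 2022–December 2022: 2,404 m³ + 1,839 m³ + 1,906 m³ = 6,149 m³ (under)
2 windows exceed the threshold.

2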